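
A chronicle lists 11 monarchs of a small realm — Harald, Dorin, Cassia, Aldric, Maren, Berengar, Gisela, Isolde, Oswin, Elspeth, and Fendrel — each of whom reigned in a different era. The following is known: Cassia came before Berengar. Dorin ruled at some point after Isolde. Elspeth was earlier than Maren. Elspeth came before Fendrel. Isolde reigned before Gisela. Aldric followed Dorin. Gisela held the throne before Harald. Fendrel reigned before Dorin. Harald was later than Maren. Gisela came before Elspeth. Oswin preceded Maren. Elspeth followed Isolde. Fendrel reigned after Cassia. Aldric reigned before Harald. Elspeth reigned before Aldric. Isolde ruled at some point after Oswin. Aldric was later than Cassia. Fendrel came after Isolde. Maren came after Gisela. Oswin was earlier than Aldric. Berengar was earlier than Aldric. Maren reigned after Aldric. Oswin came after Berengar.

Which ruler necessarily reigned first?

Cassia has a chain of constraints placing them before every other ruler, so Cassia must be first.

Cassia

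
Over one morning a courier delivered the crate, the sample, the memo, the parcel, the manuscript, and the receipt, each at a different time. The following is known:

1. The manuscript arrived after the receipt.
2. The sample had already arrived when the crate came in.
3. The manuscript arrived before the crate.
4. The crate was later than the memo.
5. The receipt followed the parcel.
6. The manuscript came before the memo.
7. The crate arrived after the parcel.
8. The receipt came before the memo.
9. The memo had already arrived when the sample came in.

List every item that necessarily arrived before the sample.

Directly stated before the sample: the memo.
The manuscript reaches the sample via the manuscript → the memo → the sample.
The parcel reaches the sample via the parcel → the receipt → the memo → the sample.
The receipt reaches the sample via the receipt → the memo → the sample.
No chain forces the crate ahead of the sample.

the manuscript, the memo, the parcel, the receipt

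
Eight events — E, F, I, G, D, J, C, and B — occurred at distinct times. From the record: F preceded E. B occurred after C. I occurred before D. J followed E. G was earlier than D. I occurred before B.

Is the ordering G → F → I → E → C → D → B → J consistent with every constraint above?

Check each stated constraint against the proposed order — e.g. E is ahead of J; G is ahead of D. Every pair is in the required order; nothing is violated.

yes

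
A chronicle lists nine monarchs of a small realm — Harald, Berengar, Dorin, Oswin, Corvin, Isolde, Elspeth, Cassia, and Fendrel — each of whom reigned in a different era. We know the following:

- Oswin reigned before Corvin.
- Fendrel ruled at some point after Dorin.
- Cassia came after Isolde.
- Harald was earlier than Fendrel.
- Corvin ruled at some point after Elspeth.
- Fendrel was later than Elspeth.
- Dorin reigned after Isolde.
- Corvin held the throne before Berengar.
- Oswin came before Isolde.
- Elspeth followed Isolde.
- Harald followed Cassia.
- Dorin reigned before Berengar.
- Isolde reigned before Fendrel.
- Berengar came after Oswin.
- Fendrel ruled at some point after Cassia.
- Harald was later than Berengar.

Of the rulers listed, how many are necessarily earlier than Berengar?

Directly stated before Berengar: Corvin, Dorin, and Oswin.
Elspeth reaches Berengar via Elspeth → Corvin → Berengar.
Isolde reaches Berengar via Isolde → Dorin → Berengar.
That's Corvin, Dorin, Elspeth, Isolde, and Oswin — 5 in all.

5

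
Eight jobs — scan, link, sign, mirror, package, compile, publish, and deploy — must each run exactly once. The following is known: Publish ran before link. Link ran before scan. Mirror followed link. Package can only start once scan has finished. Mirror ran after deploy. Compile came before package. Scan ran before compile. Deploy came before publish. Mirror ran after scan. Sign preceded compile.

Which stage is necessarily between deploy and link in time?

publish

Tracing the constraints gives deploy → publish → link, so publish sits after deploy and before link.
No other stage is forced both after deploy and before link.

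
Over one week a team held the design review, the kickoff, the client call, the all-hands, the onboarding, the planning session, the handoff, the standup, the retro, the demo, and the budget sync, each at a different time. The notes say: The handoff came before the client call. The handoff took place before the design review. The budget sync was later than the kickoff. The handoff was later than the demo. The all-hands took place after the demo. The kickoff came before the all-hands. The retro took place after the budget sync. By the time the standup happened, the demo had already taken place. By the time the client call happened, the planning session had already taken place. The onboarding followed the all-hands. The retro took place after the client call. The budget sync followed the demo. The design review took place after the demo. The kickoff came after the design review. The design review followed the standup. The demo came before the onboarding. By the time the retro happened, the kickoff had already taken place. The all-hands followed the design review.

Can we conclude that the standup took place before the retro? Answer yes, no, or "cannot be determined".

Chain the constraints: the standup → the design review → the kickoff → the retro. Each link is directly stated, so the standup comes before the retro.

yes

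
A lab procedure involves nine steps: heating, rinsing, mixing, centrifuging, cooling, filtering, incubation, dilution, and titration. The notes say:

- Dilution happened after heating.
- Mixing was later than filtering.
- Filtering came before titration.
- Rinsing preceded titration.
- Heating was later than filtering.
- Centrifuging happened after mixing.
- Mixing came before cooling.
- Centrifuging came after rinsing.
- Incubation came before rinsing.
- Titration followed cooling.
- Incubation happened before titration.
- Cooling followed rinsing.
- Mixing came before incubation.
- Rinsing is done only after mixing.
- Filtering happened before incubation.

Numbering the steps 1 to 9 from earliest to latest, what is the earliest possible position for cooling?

Filtering, incubation, mixing, and rinsing must all come before cooling — 4 forced predecessors.
Nothing else is forced ahead of cooling, so its earliest slot is position 4 + 1 = 5.

5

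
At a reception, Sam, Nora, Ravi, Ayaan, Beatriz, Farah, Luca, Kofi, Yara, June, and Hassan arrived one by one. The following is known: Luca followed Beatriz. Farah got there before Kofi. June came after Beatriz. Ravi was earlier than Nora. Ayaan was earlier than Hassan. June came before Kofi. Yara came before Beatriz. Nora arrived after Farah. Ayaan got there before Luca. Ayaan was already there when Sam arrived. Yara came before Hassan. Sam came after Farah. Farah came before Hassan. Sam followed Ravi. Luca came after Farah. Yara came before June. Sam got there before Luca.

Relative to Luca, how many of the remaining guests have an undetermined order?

Forced before Luca: Ayaan, Beatriz, Farah, Ravi, Sam, and Yara.
That leaves Hassan, June, Kofi, and Nora with no forced order relative to Luca — 4.

4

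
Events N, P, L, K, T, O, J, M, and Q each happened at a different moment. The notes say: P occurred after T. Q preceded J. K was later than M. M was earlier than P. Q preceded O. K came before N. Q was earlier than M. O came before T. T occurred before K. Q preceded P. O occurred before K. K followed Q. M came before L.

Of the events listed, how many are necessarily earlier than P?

Directly stated before P: M, Q, and T.
O reaches P via O → T → P.
That's M, O, Q, and T — 4 in all.

4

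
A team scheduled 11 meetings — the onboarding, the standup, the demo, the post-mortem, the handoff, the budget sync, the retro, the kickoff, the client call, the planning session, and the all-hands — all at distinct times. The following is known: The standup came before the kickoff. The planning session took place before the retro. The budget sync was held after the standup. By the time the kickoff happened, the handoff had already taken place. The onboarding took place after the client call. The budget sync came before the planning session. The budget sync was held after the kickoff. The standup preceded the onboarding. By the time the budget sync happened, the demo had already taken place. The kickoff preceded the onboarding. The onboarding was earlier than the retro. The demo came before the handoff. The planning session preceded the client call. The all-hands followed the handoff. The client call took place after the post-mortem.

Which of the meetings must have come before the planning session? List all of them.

Directly stated before the planning session: the budget sync.
The demo reaches the planning session via the demo → the budget sync → the planning session.
The handoff reaches the planning session via the handoff → the kickoff → the budget sync → the planning session.
The kickoff reaches the planning session via the kickoff → the budget sync → the planning session.
Likewise the standup reaches the planning session by chaining the stated constraints.

the budget sync, the demo, the handoff, the kickoff, the standup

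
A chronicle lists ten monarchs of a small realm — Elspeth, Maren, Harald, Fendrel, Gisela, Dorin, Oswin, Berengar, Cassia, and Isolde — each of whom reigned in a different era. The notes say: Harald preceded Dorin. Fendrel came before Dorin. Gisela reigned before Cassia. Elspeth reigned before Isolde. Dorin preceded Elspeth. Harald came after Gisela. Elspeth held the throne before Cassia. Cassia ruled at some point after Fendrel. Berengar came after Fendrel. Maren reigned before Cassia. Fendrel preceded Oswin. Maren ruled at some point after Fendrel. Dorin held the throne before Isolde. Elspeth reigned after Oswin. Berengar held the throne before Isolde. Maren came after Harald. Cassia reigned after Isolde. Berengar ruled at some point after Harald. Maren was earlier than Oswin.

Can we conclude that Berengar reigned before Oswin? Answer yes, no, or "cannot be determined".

No chain of stated constraints runs from Berengar to Oswin, and none runs from Oswin to Berengar either.
So the relative order of Berengar and Oswin is not fixed by the given facts.

cannot be determined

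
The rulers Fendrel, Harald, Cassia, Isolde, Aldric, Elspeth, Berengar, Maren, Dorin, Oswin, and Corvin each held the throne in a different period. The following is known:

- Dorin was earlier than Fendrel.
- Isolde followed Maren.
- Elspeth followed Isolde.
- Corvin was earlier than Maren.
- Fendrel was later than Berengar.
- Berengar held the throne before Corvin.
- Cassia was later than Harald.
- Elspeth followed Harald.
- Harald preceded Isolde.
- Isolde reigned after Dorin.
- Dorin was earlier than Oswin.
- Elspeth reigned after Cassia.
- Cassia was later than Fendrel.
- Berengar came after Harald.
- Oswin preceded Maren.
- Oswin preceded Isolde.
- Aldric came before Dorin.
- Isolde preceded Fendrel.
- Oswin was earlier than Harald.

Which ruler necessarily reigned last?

Elspeth

Every other ruler has a chain of constraints placing them before Elspeth, so Elspeth is last.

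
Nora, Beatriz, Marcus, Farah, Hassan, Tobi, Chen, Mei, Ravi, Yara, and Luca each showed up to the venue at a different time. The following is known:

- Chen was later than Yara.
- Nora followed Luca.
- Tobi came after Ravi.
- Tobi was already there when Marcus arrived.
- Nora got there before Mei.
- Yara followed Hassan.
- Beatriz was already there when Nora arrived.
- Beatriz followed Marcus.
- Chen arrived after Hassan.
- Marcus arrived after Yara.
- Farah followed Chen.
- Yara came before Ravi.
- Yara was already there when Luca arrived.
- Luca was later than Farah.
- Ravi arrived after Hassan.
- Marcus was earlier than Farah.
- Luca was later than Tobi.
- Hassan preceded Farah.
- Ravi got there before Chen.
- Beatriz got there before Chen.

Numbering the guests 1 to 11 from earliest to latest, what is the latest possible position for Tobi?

4

Tobi must come before Beatriz, Chen, Farah, Luca, Marcus, Mei, and Nora — 7 guests forced after them.
Everything else can be placed before Tobi in some valid order, so Tobi can sit as late as position 11 − 7 = 4.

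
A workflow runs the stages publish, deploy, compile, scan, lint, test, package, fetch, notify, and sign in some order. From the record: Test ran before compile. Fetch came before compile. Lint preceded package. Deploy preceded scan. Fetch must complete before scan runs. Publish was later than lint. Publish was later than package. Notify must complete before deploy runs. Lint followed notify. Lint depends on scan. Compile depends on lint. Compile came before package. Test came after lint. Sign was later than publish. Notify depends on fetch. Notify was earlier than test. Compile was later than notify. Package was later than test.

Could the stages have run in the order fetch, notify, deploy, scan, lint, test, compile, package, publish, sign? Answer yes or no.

Check each stated constraint against the proposed order — e.g. notify is ahead of compile; fetch is ahead of compile. Every pair is in the required order; nothing is violated.

yes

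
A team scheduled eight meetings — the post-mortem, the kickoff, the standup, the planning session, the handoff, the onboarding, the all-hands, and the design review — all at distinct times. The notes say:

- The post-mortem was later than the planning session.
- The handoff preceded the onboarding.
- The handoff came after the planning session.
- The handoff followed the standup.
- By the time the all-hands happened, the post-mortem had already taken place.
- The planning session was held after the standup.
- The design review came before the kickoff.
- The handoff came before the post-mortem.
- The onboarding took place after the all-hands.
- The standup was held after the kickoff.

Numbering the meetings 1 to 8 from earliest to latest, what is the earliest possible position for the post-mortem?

The design review, the handoff, the kickoff, the planning session, and the standup must all come before the post-mortem — 5 forced predecessors.
Nothing else is forced ahead of the post-mortem, so its earliest slot is position 5 + 1 = 6.

6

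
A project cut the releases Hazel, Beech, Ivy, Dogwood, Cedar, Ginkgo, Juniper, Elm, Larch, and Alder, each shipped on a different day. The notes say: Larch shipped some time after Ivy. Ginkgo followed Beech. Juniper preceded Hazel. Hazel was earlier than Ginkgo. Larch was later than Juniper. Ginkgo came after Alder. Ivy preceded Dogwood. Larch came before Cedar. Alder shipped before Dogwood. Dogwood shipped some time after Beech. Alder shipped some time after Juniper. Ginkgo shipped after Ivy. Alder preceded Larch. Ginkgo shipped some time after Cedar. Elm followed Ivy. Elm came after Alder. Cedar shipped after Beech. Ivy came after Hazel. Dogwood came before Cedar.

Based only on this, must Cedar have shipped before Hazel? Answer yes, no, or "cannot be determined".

Tracing the constraints gives Hazel → Ivy → Dogwood → Cedar, so Hazel must come before Cedar.
That means Cedar cannot be before Hazel.

no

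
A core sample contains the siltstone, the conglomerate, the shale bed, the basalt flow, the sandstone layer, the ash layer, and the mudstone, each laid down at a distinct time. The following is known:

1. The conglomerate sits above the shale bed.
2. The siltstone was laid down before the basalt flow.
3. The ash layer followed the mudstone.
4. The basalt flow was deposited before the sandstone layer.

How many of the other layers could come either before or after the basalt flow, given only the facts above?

Forced before the basalt flow: the siltstone; forced after the basalt flow: the sandstone layer.
That leaves the ash layer, the conglomerate, the mudstone, and the shale bed with no forced order relative to the basalt flow — 4.

4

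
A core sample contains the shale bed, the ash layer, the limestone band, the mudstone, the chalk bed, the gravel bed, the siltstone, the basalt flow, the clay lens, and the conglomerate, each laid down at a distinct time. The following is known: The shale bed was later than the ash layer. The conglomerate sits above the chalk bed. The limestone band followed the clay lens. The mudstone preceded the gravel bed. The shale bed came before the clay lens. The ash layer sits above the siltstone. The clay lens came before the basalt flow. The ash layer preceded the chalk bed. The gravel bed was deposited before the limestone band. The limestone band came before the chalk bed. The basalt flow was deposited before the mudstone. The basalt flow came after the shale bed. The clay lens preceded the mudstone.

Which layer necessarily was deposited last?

the conglomerate

Every other layer has a chain of constraints placing it before the conglomerate, so the conglomerate is last.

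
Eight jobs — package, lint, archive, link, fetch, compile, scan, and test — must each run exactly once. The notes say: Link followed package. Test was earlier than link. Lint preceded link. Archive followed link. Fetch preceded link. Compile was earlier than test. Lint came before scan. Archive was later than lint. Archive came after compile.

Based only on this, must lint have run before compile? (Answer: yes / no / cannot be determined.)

No chain of stated constraints runs from lint to compile, and none runs from compile to lint either.
So the relative order of lint and compile is not fixed by the given facts.

cannot be determined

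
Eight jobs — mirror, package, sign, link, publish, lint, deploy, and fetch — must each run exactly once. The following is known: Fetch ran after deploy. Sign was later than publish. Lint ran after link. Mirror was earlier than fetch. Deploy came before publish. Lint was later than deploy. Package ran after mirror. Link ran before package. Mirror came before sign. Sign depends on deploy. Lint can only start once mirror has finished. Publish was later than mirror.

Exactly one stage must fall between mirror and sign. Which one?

publish

Tracing the constraints gives mirror → publish → sign, so publish sits after mirror and before sign.
No other stage is forced both after mirror and before sign.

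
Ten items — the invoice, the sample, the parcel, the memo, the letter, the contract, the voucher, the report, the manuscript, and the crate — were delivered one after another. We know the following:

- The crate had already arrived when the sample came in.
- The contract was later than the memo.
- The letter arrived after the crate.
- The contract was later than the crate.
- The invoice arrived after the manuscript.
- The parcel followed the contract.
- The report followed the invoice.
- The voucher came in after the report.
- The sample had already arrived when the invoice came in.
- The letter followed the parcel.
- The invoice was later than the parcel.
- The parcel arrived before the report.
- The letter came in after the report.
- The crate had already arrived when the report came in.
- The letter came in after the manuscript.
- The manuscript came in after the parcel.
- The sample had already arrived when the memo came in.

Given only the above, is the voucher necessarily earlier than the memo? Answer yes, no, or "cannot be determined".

Tracing the constraints gives the memo → the contract → the parcel → the report → the voucher, so the memo must come before the voucher.
That means the voucher cannot be before the memo.

no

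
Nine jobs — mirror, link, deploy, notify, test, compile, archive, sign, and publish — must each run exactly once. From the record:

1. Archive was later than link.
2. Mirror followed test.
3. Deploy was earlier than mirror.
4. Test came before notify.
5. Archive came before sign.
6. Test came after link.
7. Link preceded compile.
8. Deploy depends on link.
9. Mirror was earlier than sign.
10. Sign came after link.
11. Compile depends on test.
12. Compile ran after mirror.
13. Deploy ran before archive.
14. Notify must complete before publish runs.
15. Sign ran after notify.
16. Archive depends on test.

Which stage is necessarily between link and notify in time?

test

Tracing the constraints gives link → test → notify, so test sits after link and before notify.
No other stage is forced both after link and before notify.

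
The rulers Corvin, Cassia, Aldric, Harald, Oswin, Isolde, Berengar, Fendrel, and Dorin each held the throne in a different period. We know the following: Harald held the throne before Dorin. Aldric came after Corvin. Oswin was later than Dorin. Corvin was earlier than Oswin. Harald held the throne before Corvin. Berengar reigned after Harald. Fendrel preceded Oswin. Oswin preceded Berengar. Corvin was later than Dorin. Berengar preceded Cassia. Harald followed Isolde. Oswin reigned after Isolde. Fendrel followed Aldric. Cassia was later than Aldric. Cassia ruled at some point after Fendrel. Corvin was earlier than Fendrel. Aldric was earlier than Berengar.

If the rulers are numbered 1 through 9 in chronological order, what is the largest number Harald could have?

2

Harald must come before Aldric, Berengar, Cassia, Corvin, Dorin, Fendrel, and Oswin — 7 rulers forced after them.
Everything else can be placed before Harald in some valid order, so Harald can sit as late as position 9 − 7 = 2.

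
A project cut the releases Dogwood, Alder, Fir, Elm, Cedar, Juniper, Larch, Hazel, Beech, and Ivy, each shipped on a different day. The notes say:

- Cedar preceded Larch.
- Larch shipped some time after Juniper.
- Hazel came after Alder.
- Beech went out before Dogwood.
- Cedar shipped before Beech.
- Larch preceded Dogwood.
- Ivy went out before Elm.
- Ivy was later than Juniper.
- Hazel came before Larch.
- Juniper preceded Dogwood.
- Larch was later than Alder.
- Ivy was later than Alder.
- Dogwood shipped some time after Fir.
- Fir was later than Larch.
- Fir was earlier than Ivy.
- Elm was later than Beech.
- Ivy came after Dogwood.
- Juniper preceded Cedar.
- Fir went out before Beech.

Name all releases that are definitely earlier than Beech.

Directly stated before Beech: Cedar and Fir.
Alder reaches Beech via Alder → Larch → Fir → Beech.
Hazel reaches Beech via Hazel → Larch → Fir → Beech.
Juniper reaches Beech via Juniper → Cedar → Beech.
Likewise Larch reaches Beech by chaining the stated constraints.
No chain forces Elm (or any of the others) ahead of Beech.

Alder, Cedar, Fir, Hazel, Juniper, Larch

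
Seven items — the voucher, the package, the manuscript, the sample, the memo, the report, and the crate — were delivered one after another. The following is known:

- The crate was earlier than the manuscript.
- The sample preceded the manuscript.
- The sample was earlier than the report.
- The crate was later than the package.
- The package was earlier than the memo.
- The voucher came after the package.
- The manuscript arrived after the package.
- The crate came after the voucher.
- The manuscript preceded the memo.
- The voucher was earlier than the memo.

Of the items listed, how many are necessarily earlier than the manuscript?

4

Directly stated before the manuscript: the crate, the package, and the sample.
The voucher reaches the manuscript via the voucher → the crate → the manuscript.
That's the crate, the package, the sample, and the voucher — 4 in all.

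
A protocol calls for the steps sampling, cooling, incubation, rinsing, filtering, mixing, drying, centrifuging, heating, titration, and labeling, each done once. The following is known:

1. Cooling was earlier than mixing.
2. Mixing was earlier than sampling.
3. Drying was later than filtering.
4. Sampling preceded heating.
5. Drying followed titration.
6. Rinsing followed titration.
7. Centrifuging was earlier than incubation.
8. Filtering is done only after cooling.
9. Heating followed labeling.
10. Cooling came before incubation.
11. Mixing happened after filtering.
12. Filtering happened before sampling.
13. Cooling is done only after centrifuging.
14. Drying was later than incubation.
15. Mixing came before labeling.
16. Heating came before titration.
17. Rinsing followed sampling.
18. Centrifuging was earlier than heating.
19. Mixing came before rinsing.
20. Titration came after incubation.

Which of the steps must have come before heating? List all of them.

Directly stated before heating: centrifuging, labeling, and sampling.
Cooling reaches heating via cooling → filtering → sampling → heating.
Filtering reaches heating via filtering → sampling → heating.
Mixing reaches heating via mixing → sampling → heating.
No chain forces rinsing (or any of the others) ahead of heating.

centrifuging, cooling, filtering, labeling, mixing, sampling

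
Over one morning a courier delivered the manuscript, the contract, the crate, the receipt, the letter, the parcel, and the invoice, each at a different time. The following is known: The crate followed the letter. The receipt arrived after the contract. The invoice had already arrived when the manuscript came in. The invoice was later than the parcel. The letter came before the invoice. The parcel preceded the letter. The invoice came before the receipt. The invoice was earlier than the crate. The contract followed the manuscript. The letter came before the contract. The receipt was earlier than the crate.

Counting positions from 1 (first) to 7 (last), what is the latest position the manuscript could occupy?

The manuscript must come before the contract, the crate, and the receipt — 3 items forced after it.
Everything else can be placed before the manuscript in some valid order, so the manuscript can sit as late as position 7 − 3 = 4.

4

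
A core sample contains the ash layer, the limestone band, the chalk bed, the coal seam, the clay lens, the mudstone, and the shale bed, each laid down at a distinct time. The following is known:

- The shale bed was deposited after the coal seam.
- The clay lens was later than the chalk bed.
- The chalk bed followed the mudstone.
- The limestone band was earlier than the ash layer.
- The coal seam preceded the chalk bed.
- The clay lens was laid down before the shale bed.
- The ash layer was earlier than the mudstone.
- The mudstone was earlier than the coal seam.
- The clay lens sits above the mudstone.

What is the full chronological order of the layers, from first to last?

the limestone band, the ash layer, the mudstone, the coal seam, the chalk bed, the clay lens, the shale bed

The constraints fix every adjacent pair, so only one ordering works:
the limestone band → the ash layer → the mudstone → the coal seam → the chalk bed → the clay lens → the shale bed.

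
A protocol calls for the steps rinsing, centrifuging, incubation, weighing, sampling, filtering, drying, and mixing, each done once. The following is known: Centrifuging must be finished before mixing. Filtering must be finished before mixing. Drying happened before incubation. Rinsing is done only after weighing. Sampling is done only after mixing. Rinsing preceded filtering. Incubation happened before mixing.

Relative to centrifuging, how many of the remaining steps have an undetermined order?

5

Forced after centrifuging: mixing and sampling.
That leaves drying, filtering, incubation, rinsing, and weighing with no forced order relative to centrifuging — 5.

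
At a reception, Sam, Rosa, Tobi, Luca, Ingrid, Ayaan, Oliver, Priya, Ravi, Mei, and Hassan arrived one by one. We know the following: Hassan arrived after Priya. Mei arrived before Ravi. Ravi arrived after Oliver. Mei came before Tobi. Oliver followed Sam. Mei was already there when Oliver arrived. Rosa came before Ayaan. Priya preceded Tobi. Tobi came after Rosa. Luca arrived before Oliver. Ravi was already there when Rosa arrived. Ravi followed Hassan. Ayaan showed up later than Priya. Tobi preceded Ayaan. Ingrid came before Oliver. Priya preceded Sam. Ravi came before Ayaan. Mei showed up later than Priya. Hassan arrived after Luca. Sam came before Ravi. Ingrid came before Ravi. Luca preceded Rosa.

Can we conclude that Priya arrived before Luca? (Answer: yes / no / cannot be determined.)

No chain of stated constraints runs from Priya to Luca, and none runs from Luca to Priya either.
So the relative order of Priya and Luca is not fixed by the given facts.

cannot be determined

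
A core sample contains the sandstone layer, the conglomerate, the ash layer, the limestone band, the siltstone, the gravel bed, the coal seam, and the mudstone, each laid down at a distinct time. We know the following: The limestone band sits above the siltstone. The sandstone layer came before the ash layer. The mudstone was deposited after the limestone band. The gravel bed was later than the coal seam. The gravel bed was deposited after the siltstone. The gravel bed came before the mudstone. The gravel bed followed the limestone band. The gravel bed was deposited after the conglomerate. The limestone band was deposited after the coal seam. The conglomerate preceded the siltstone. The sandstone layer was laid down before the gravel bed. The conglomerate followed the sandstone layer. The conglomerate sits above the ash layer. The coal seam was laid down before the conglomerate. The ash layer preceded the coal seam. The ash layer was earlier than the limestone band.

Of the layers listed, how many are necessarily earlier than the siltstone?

4

Directly stated before the siltstone: the conglomerate.
The ash layer reaches the siltstone via the ash layer → the conglomerate → the siltstone.
The coal seam reaches the siltstone via the coal seam → the conglomerate → the siltstone.
The sandstone layer reaches the siltstone via the sandstone layer → the conglomerate → the siltstone.
No chain forces the gravel bed (or any of the others) ahead of the siltstone.
That's the ash layer, the coal seam, the conglomerate, and the sandstone layer — 4 in all.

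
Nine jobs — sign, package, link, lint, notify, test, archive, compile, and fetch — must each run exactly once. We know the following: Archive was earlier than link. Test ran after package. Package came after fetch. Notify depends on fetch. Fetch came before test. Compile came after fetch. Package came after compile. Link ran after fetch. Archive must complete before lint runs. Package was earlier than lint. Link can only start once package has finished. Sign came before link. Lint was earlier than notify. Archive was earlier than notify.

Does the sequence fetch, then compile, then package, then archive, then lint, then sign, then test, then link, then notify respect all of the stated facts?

yes

Check each stated constraint against the proposed order — e.g. fetch is ahead of link; fetch is ahead of notify. Every pair is in the required order; nothing is violated.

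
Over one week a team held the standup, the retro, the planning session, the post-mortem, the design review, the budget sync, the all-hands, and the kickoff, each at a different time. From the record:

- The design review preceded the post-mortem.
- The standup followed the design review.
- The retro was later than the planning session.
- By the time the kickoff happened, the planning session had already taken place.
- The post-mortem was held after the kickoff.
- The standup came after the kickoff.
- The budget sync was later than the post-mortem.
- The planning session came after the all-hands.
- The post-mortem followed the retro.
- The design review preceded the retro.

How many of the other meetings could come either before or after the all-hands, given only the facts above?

1

Forced after the all-hands: the budget sync, the kickoff, the planning session, the post-mortem, the retro, and the standup.
That leaves the design review with no forced order relative to the all-hands — 1.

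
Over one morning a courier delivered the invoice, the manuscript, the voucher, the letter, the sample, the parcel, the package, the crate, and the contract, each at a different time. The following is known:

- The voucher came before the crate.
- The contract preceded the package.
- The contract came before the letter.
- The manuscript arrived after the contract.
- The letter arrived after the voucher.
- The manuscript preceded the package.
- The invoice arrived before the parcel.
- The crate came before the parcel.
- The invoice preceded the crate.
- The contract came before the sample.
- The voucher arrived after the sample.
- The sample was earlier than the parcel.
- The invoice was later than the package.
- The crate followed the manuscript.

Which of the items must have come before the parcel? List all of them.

Directly stated before the parcel: the crate, the invoice, and the sample.
The contract reaches the parcel via the contract → the sample → the parcel.
The manuscript reaches the parcel via the manuscript → the crate → the parcel.
The package reaches the parcel via the package → the invoice → the parcel.
Likewise the voucher reaches the parcel by chaining the stated constraints.

the contract, the crate, the invoice, the manuscript, the package, the sample, the voucher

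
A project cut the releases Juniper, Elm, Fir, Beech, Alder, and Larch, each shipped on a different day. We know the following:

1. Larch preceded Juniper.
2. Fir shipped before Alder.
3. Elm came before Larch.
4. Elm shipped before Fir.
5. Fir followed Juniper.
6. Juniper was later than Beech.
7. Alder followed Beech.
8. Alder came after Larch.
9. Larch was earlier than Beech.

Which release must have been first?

Elm has a chain of constraints placing it before every other release, so Elm must be first.

Elm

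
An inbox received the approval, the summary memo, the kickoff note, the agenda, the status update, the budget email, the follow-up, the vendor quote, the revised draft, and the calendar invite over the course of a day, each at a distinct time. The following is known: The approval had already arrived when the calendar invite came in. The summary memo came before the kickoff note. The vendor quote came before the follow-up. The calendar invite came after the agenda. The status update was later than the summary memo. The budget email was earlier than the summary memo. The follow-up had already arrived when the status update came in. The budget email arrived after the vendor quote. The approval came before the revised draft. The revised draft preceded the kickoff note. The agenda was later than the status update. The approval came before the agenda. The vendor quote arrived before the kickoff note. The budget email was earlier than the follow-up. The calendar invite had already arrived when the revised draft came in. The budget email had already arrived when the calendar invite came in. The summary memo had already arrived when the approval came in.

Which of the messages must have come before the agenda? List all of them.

the approval, the budget email, the follow-up, the status update, the summary memo, the vendor quote

Directly stated before the agenda: the approval and the status update.
The budget email reaches the agenda via the budget email → the follow-up → the status update → the agenda.
The follow-up reaches the agenda via the follow-up → the status update → the agenda.
The summary memo reaches the agenda via the summary memo → the approval → the agenda.
Likewise the vendor quote reaches the agenda by chaining the stated constraints.
No chain forces the calendar invite (or any of the others) ahead of the agenda.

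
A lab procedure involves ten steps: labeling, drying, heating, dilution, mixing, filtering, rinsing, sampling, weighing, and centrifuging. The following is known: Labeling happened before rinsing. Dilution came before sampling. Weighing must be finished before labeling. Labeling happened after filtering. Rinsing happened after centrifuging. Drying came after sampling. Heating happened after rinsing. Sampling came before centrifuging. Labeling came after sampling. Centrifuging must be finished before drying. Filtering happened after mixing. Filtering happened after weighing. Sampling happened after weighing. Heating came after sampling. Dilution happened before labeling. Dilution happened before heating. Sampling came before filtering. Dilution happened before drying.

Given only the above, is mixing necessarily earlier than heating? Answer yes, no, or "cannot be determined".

yes

Chain the constraints: mixing → filtering → labeling → rinsing → heating. Each link is directly stated, so mixing comes before heating.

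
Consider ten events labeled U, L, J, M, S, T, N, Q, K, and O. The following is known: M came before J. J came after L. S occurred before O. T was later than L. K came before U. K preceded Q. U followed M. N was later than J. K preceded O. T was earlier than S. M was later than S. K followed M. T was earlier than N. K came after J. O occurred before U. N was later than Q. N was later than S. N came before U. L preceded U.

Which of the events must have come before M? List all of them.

Directly stated before M: S.
L reaches M via L → T → S → M.
T reaches M via T → S → M.
No chain forces N (or any of the others) ahead of M.

L, S, T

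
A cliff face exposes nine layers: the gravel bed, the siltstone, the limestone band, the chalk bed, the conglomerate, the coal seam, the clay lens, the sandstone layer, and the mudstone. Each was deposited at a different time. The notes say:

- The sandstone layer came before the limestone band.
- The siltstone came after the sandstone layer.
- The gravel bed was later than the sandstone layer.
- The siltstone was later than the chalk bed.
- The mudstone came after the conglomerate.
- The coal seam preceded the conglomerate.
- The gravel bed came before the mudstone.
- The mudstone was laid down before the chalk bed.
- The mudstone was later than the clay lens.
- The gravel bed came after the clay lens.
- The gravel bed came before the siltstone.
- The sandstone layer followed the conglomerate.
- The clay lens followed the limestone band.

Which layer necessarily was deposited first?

The coal seam has a chain of constraints placing it before every other layer, so the coal seam must be first.

the coal seam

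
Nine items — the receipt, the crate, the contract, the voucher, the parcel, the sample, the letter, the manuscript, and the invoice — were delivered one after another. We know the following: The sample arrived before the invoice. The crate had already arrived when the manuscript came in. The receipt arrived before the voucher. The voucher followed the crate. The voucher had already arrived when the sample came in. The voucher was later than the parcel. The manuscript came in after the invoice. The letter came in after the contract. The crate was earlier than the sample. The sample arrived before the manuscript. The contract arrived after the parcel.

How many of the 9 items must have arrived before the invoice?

5

Directly stated before the invoice: the sample.
The crate reaches the invoice via the crate → the sample → the invoice.
The parcel reaches the invoice via the parcel → the voucher → the sample → the invoice.
The receipt reaches the invoice via the receipt → the voucher → the sample → the invoice.
Likewise the voucher reaches the invoice by chaining the stated constraints.
No chain forces the letter (or any of the others) ahead of the invoice.
That's the crate, the parcel, the receipt, the sample, and the voucher — 5 in all.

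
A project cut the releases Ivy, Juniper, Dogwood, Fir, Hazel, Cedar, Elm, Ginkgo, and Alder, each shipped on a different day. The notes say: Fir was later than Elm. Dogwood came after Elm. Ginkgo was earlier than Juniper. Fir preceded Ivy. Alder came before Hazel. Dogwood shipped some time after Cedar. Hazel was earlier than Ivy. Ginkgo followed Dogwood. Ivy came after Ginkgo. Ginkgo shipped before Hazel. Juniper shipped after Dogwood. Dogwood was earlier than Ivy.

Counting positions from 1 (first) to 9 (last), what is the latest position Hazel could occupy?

Hazel must come before Ivy — 1 release forced after it.
Everything else can be placed before Hazel in some valid order, so Hazel can sit as late as position 9 − 1 = 8.

8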